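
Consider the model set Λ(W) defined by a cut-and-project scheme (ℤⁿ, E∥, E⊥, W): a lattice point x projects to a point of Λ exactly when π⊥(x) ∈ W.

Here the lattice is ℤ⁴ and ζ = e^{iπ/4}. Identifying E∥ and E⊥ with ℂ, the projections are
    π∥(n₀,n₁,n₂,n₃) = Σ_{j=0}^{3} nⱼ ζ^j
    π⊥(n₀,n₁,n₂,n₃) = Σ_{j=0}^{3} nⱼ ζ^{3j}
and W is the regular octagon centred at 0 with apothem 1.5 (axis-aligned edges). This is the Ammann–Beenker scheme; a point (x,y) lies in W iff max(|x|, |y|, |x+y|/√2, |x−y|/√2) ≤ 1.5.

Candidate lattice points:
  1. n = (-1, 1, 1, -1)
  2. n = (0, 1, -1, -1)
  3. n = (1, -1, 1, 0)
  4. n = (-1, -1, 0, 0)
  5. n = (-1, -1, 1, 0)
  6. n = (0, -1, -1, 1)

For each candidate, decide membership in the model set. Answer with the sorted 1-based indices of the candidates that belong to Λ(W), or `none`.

4

With ζ = e^{iπ/4} the internal vectors are ζ^0,ζ^3,ζ^6,ζ^9.
candidate 1: n = (-1, 1, 1, -1) → π⊥ ≈ (-2.414214, -1.000000); max(|x|,|y|,|x±y|/√2) = 2.414214 > 1.5 ⇒ ∉ W
candidate 2: n = (0, 1, -1, -1) → π⊥ ≈ (-1.414214, +1.000000); max(|x|,|y|,|x±y|/√2) = 1.707107 > 1.5 ⇒ ∉ W
candidate 3: n = (1, -1, 1, 0) → π⊥ ≈ (+1.707107, -1.707107); max(|x|,|y|,|x±y|/√2) = 2.414214 > 1.5 ⇒ ∉ W
candidate 4: n = (-1, -1, 0, 0) → π⊥ ≈ (-0.292893, -0.707107); max(|x|,|y|,|x±y|/√2) = 0.707107 ≤ 1.5 ⇒ ∈ W
candidate 5: n = (-1, -1, 1, 0) → π⊥ ≈ (-0.292893, -1.707107); max(|x|,|y|,|x±y|/√2) = 1.707107 > 1.5 ⇒ ∉ W
candidate 6: n = (0, -1, -1, 1) → π⊥ ≈ (+1.414214, +1.000000); max(|x|,|y|,|x±y|/√2) = 1.707107 > 1.5 ⇒ ∉ W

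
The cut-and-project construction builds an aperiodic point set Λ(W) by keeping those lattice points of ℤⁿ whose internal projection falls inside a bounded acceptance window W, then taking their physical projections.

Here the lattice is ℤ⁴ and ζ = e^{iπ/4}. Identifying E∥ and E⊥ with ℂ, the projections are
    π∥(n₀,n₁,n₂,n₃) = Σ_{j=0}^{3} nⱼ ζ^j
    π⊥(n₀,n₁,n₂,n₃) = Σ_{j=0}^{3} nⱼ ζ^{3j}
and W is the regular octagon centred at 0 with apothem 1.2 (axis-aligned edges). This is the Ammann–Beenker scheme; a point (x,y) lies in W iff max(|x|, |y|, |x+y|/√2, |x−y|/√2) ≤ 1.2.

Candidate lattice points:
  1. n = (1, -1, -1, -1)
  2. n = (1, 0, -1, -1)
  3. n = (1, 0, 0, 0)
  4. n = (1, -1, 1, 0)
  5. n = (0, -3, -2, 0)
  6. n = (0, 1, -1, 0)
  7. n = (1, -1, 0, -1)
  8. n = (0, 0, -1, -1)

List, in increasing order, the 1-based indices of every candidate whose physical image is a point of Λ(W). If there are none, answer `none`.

1, 2, 3, 8

With ζ = e^{iπ/4} the internal vectors are ζ^0,ζ^3,ζ^6,ζ^9.
#1 (1, -1, -1, -1): internal (1.0000, -0.4142); octagon support 1.0000 vs apothem 1.2 → ∈ W
#2 (1, 0, -1, -1): internal (0.2929, 0.2929); octagon support 0.4142 vs apothem 1.2 → ∈ W
#3 (1, 0, 0, 0): internal (1.0000, 0.0000); octagon support 1.0000 vs apothem 1.2 → ∈ W
#4 (1, -1, 1, 0): internal (1.7071, -1.7071); octagon support 2.4142 vs apothem 1.2 → ∉ W
#5 (0, -3, -2, 0): internal (2.1213, -0.1213); octagon support 2.1213 vs apothem 1.2 → ∉ W
#6 (0, 1, -1, 0): internal (-0.7071, 1.7071); octagon support 1.7071 vs apothem 1.2 → ∉ W
#7 (1, -1, 0, -1): internal (1.0000, -1.4142); octagon support 1.7071 vs apothem 1.2 → ∉ W
#8 (0, 0, -1, -1): internal (-0.7071, 0.2929); octagon support 0.7071 vs apothem 1.2 → ∈ W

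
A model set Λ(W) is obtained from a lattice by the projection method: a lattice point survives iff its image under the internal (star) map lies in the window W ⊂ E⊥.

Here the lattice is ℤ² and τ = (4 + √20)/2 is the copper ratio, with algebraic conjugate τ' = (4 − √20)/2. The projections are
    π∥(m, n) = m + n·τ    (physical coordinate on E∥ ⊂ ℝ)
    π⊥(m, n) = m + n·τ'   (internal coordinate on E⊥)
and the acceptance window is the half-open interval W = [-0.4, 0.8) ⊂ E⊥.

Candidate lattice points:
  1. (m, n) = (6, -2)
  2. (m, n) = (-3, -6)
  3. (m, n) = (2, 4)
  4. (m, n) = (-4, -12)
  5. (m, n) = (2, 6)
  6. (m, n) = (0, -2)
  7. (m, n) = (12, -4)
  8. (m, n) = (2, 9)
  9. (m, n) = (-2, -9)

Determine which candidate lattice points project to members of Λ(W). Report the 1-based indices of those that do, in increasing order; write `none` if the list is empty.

5, 6, 8, 9

Compute τ' = (4−√20)/2 = -0.2361, so π⊥(m,n) = m -0.2361·n.
#1 (6,-2): internal coord 6 + (-2)·τ' = +6.4721; +6.4721 ∉ [-0.4, 0.8) → out
#2 (-3,-6): internal coord -3 + (-6)·τ' = -1.5836; -1.5836 ∉ [-0.4, 0.8) → out
#3 (2,4): internal coord 2 + (4)·τ' = +1.0557; +1.0557 ∉ [-0.4, 0.8) → out
#4 (-4,-12): internal coord -4 + (-12)·τ' = -1.1672; -1.1672 ∉ [-0.4, 0.8) → out
#5 (2,6): internal coord 2 + (6)·τ' = +0.5836; +0.5836 ∈ [-0.4, 0.8) → IN Λ
#6 (0,-2): internal coord 0 + (-2)·τ' = +0.4721; +0.4721 ∈ [-0.4, 0.8) → IN Λ
#7 (12,-4): internal coord 12 + (-4)·τ' = +12.9443; +12.9443 ∉ [-0.4, 0.8) → out
#8 (2,9): internal coord 2 + (9)·τ' = -0.1246; -0.1246 ∈ [-0.4, 0.8) → IN Λ
#9 (-2,-9): internal coord -2 + (-9)·τ' = +0.1246; +0.1246 ∈ [-0.4, 0.8) → IN Λ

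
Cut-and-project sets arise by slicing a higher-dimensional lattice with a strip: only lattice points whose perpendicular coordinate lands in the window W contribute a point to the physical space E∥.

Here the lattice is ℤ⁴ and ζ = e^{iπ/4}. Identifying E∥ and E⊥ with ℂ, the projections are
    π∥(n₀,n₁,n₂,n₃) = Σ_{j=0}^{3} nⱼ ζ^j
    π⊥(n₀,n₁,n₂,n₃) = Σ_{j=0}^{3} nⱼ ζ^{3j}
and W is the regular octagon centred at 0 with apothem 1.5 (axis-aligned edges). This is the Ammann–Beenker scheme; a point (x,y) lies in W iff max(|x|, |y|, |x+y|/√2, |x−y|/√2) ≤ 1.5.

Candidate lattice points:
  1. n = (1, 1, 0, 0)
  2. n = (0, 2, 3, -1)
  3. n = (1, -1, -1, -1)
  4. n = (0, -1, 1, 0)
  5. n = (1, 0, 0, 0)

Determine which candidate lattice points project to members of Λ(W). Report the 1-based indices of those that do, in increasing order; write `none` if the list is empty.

1, 3, 5

With ζ = e^{iπ/4} the internal vectors are ζ^0,ζ^3,ζ^6,ζ^9.
candidate 1: n = (1, 1, 0, 0) → π⊥ ≈ (+0.292893, +0.707107); max(|x|,|y|,|x±y|/√2) = 0.707107 ≤ 1.5 ⇒ ∈ W
candidate 2: n = (0, 2, 3, -1) → π⊥ ≈ (-2.121320, -2.292893); max(|x|,|y|,|x±y|/√2) = 3.121320 > 1.5 ⇒ ∉ W
candidate 3: n = (1, -1, -1, -1) → π⊥ ≈ (+1.000000, -0.414214); max(|x|,|y|,|x±y|/√2) = 1.000000 ≤ 1.5 ⇒ ∈ W
candidate 4: n = (0, -1, 1, 0) → π⊥ ≈ (+0.707107, -1.707107); max(|x|,|y|,|x±y|/√2) = 1.707107 > 1.5 ⇒ ∉ W
candidate 5: n = (1, 0, 0, 0) → π⊥ ≈ (+1.000000, +0.000000); max(|x|,|y|,|x±y|/√2) = 1.000000 ≤ 1.5 ⇒ ∈ W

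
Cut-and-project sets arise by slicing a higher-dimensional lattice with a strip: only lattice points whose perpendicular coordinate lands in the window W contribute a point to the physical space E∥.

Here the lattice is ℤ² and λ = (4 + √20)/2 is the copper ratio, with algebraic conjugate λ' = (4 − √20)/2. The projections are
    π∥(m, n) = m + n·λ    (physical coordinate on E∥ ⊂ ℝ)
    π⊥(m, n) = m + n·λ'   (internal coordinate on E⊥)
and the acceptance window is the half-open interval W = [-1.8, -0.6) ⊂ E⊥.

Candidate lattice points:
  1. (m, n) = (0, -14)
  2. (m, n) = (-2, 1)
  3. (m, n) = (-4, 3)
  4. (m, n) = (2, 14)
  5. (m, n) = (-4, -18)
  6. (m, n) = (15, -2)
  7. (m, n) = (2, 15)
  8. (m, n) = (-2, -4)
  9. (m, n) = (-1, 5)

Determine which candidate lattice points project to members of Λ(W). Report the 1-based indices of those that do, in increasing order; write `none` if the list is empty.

λ' = (4−√20)/2 ≈ -0.236068.
candidate 1: (m,n)=(0,-14) → π∥ = 0-14·λ ≈ -59.304952, π⊥ = 0-14·λ' ≈ 3.304952 ∉ [-1.8, -0.6) ⇒ out
candidate 2: (m,n)=(-2,1) → π∥ = -2+1·λ ≈ 2.236068, π⊥ = -2+1·λ' ≈ -2.236068 ∉ [-1.8, -0.6) ⇒ out
candidate 3: (m,n)=(-4,3) → π∥ = -4+3·λ ≈ 8.708204, π⊥ = -4+3·λ' ≈ -4.708204 ∉ [-1.8, -0.6) ⇒ out
candidate 4: (m,n)=(2,14) → π∥ = 2+14·λ ≈ 61.304952, π⊥ = 2+14·λ' ≈ -1.304952 ∈ [-1.8, -0.6) ⇒ IN Λ
candidate 5: (m,n)=(-4,-18) → π∥ = -4-18·λ ≈ -80.249224, π⊥ = -4-18·λ' ≈ 0.249224 ∉ [-1.8, -0.6) ⇒ out
candidate 6: (m,n)=(15,-2) → π∥ = 15-2·λ ≈ 6.527864, π⊥ = 15-2·λ' ≈ 15.472136 ∉ [-1.8, -0.6) ⇒ out
candidate 7: (m,n)=(2,15) → π∥ = 2+15·λ ≈ 65.541020, π⊥ = 2+15·λ' ≈ -1.541020 ∈ [-1.8, -0.6) ⇒ IN Λ
candidate 8: (m,n)=(-2,-4) → π∥ = -2-4·λ ≈ -18.944272, π⊥ = -2-4·λ' ≈ -1.055728 ∈ [-1.8, -0.6) ⇒ IN Λ
candidate 9: (m,n)=(-1,5) → π∥ = -1+5·λ ≈ 20.180340, π⊥ = -1+5·λ' ≈ -2.180340 ∉ [-1.8, -0.6) ⇒ out

4, 7, 8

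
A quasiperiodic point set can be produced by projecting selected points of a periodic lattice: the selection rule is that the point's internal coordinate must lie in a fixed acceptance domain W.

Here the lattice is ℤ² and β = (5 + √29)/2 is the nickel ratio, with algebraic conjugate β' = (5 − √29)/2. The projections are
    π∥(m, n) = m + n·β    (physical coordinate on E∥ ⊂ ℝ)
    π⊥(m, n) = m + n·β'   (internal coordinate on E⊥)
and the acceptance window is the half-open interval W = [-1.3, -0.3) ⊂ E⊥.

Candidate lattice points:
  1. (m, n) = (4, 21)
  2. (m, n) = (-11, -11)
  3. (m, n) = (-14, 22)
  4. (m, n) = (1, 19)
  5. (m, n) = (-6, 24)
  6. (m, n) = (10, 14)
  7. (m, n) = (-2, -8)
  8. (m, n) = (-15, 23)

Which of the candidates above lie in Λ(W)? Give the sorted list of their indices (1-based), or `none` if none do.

Compute β' = (5−√29)/2 = -0.192582, so π⊥(m,n) = m -0.192582·n.
candidate 1: (m,n)=(4,21) → π∥ = 4+21·β ≈ 113.044230, π⊥ = 4+21·β' ≈ -0.044230 ∉ [-1.3, -0.3) ⇒ out
candidate 2: (m,n)=(-11,-11) → π∥ = -11-11·β ≈ -68.118406, π⊥ = -11-11·β' ≈ -8.881594 ∉ [-1.3, -0.3) ⇒ out
candidate 3: (m,n)=(-14,22) → π∥ = -14+22·β ≈ 100.236813, π⊥ = -14+22·β' ≈ -18.236813 ∉ [-1.3, -0.3) ⇒ out
candidate 4: (m,n)=(1,19) → π∥ = 1+19·β ≈ 99.659066, π⊥ = 1+19·β' ≈ -2.659066 ∉ [-1.3, -0.3) ⇒ out
candidate 5: (m,n)=(-6,24) → π∥ = -6+24·β ≈ 118.621978, π⊥ = -6+24·β' ≈ -10.621978 ∉ [-1.3, -0.3) ⇒ out
candidate 6: (m,n)=(10,14) → π∥ = 10+14·β ≈ 82.696154, π⊥ = 10+14·β' ≈ 7.303846 ∉ [-1.3, -0.3) ⇒ out
candidate 7: (m,n)=(-2,-8) → π∥ = -2-8·β ≈ -43.540659, π⊥ = -2-8·β' ≈ -0.459341 ∈ [-1.3, -0.3) ⇒ IN Λ
candidate 8: (m,n)=(-15,23) → π∥ = -15+23·β ≈ 104.429395, π⊥ = -15+23·β' ≈ -19.429395 ∉ [-1.3, -0.3) ⇒ out

7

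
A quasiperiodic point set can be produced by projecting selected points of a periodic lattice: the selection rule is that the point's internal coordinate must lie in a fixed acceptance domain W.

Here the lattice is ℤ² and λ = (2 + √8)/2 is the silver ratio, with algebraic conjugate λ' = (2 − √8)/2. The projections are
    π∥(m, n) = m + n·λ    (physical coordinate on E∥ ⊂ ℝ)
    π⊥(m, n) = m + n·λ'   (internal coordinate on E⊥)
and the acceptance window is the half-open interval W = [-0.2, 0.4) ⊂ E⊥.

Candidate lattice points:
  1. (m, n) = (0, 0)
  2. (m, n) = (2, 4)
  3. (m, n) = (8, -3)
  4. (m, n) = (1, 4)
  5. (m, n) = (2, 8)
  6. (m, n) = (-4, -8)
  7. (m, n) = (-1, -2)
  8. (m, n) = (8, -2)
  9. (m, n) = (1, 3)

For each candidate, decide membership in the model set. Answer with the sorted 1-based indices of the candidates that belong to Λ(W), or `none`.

1, 2, 7

Numerically λ ≈ 2.414214 and λ' = −1/λ ≈ -0.414214.
[1] lift (0,0): star map gives 0.000000; window check -0.2 ≤ 0.000000 < 0.4 is true → IN Λ
[2] lift (2,4): star map gives 0.343146; window check -0.2 ≤ 0.343146 < 0.4 is true → IN Λ
[3] lift (8,-3): star map gives 9.242641; window check -0.2 ≤ 9.242641 < 0.4 is false → out
[4] lift (1,4): star map gives -0.656854; window check -0.2 ≤ -0.656854 < 0.4 is false → out
[5] lift (2,8): star map gives -1.313708; window check -0.2 ≤ -1.313708 < 0.4 is false → out
[6] lift (-4,-8): star map gives -0.686292; window check -0.2 ≤ -0.686292 < 0.4 is false → out
[7] lift (-1,-2): star map gives -0.171573; window check -0.2 ≤ -0.171573 < 0.4 is true → IN Λ
[8] lift (8,-2): star map gives 8.828427; window check -0.2 ≤ 8.828427 < 0.4 is false → out
[9] lift (1,3): star map gives -0.242641; window check -0.2 ≤ -0.242641 < 0.4 is false → out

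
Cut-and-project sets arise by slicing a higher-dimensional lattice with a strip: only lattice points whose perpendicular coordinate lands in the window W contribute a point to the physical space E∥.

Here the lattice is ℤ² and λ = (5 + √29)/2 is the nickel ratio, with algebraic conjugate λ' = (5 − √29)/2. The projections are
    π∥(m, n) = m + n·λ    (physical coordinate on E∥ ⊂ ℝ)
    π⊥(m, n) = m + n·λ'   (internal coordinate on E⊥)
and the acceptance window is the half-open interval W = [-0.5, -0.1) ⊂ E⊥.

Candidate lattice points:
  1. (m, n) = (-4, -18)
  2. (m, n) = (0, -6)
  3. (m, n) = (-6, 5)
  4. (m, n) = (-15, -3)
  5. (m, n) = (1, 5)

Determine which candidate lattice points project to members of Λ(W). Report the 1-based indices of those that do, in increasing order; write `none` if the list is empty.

Numerically λ ≈ 5.1926 and λ' = −1/λ ≈ -0.1926.
#1 (-4,-18): internal coord -4 + (-18)·λ' = -0.5335; -0.5335 ∉ [-0.5, -0.1) → out
#2 (0,-6): internal coord 0 + (-6)·λ' = +1.1555; +1.1555 ∉ [-0.5, -0.1) → out
#3 (-6,5): internal coord -6 + (5)·λ' = -6.9629; -6.9629 ∉ [-0.5, -0.1) → out
#4 (-15,-3): internal coord -15 + (-3)·λ' = -14.4223; -14.4223 ∉ [-0.5, -0.1) → out
#5 (1,5): internal coord 1 + (5)·λ' = +0.0371; +0.0371 ∉ [-0.5, -0.1) → out

none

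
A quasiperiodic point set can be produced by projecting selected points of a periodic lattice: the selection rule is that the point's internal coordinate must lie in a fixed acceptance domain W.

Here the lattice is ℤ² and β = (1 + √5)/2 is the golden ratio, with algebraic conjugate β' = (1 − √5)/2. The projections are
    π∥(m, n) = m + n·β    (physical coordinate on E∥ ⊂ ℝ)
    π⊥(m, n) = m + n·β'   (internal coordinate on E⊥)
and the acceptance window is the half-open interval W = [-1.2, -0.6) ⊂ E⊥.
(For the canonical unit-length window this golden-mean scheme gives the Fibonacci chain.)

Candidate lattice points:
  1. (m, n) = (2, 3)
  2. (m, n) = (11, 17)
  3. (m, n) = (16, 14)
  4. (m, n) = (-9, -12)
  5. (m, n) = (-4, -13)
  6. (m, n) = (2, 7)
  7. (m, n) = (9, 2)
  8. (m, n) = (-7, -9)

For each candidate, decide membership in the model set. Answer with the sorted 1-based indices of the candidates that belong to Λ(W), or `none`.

none

Numerically β ≈ 1.618034 and β' = −1/β ≈ -0.618034.
[1] lift (2,3): star map gives 0.145898; window check -1.2 ≤ 0.145898 < -0.6 is false → out
[2] lift (11,17): star map gives 0.493422; window check -1.2 ≤ 0.493422 < -0.6 is false → out
[3] lift (16,14): star map gives 7.347524; window check -1.2 ≤ 7.347524 < -0.6 is false → out
[4] lift (-9,-12): star map gives -1.583592; window check -1.2 ≤ -1.583592 < -0.6 is false → out
[5] lift (-4,-13): star map gives 4.034442; window check -1.2 ≤ 4.034442 < -0.6 is false → out
[6] lift (2,7): star map gives -2.326238; window check -1.2 ≤ -2.326238 < -0.6 is false → out
[7] lift (9,2): star map gives 7.763932; window check -1.2 ≤ 7.763932 < -0.6 is false → out
[8] lift (-7,-9): star map gives -1.437694; window check -1.2 ≤ -1.437694 < -0.6 is false → out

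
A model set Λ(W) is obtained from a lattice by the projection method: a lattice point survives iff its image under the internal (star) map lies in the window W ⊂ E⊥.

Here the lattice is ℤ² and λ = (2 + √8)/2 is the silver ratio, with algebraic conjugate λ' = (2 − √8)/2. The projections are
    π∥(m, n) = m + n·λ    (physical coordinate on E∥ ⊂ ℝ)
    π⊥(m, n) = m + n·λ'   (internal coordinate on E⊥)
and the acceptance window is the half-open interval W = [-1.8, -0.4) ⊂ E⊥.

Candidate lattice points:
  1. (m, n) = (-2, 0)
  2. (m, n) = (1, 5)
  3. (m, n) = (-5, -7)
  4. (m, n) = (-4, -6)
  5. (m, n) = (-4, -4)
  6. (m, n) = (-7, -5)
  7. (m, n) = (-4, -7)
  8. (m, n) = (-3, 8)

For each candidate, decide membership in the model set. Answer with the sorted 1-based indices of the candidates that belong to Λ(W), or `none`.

Numerically λ ≈ 2.414214 and λ' = −1/λ ≈ -0.414214.
candidate 1: (m,n)=(-2,0) → π∥ = -2+0·λ ≈ -2.000000, π⊥ = -2+0·λ' ≈ -2.000000 ∉ [-1.8, -0.4) ⇒ out
candidate 2: (m,n)=(1,5) → π∥ = 1+5·λ ≈ 13.071068, π⊥ = 1+5·λ' ≈ -1.071068 ∈ [-1.8, -0.4) ⇒ IN Λ
candidate 3: (m,n)=(-5,-7) → π∥ = -5-7·λ ≈ -21.899495, π⊥ = -5-7·λ' ≈ -2.100505 ∉ [-1.8, -0.4) ⇒ out
candidate 4: (m,n)=(-4,-6) → π∥ = -4-6·λ ≈ -18.485281, π⊥ = -4-6·λ' ≈ -1.514719 ∈ [-1.8, -0.4) ⇒ IN Λ
candidate 5: (m,n)=(-4,-4) → π∥ = -4-4·λ ≈ -13.656854, π⊥ = -4-4·λ' ≈ -2.343146 ∉ [-1.8, -0.4) ⇒ out
candidate 6: (m,n)=(-7,-5) → π∥ = -7-5·λ ≈ -19.071068, π⊥ = -7-5·λ' ≈ -4.928932 ∉ [-1.8, -0.4) ⇒ out
candidate 7: (m,n)=(-4,-7) → π∥ = -4-7·λ ≈ -20.899495, π⊥ = -4-7·λ' ≈ -1.100505 ∈ [-1.8, -0.4) ⇒ IN Λ
candidate 8: (m,n)=(-3,8) → π∥ = -3+8·λ ≈ 16.313708, π⊥ = -3+8·λ' ≈ -6.313708 ∉ [-1.8, -0.4) ⇒ out

2, 4, 7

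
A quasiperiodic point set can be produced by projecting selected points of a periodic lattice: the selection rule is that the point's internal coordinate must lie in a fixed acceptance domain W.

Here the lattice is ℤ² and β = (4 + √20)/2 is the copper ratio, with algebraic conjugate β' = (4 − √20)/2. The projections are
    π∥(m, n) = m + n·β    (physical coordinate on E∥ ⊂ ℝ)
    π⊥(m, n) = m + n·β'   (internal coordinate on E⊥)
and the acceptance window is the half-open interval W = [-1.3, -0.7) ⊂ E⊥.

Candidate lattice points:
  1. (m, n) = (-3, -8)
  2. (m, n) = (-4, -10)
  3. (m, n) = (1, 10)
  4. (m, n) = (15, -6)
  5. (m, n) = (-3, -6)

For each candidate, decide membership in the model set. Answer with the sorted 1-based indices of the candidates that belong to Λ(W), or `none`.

β' = (4−√20)/2 ≈ -0.23607.
candidate 1: (m,n)=(-3,-8) → π∥ = -3-8·β ≈ -36.88854, π⊥ = -3-8·β' ≈ -1.11146 ∈ [-1.3, -0.7) ⇒ IN Λ
candidate 2: (m,n)=(-4,-10) → π∥ = -4-10·β ≈ -46.36068, π⊥ = -4-10·β' ≈ -1.63932 ∉ [-1.3, -0.7) ⇒ out
candidate 3: (m,n)=(1,10) → π∥ = 1+10·β ≈ 43.36068, π⊥ = 1+10·β' ≈ -1.36068 ∉ [-1.3, -0.7) ⇒ out
candidate 4: (m,n)=(15,-6) → π∥ = 15-6·β ≈ -10.41641, π⊥ = 15-6·β' ≈ 16.41641 ∉ [-1.3, -0.7) ⇒ out
candidate 5: (m,n)=(-3,-6) → π∥ = -3-6·β ≈ -28.41641, π⊥ = -3-6·β' ≈ -1.58359 ∉ [-1.3, -0.7) ⇒ out

1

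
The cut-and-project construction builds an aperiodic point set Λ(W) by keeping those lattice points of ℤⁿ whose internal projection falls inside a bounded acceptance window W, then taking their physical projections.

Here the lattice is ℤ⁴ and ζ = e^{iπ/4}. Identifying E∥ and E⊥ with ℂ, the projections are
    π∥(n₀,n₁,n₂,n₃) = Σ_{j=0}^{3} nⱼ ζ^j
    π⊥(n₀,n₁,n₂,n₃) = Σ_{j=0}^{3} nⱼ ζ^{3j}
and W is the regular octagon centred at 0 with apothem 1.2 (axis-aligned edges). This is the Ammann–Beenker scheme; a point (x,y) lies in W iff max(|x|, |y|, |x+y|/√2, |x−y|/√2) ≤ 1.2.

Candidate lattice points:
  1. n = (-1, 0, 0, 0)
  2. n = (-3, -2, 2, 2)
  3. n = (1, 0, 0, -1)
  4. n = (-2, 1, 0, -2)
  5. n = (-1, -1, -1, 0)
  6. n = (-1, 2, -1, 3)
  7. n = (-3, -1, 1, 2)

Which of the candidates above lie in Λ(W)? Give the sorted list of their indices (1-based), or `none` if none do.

π⊥(n) = n₀ + n₁ζ³ + n₂ζ⁶ + n₃ζ⁹ where ζ = e^{iπ/4}.
candidate 1: n = (-1, 0, 0, 0) → π⊥ ≈ (-1.00000, +0.00000); max(|x|,|y|,|x±y|/√2) = 1.00000 ≤ 1.2 ⇒ ∈ W
candidate 2: n = (-3, -2, 2, 2) → π⊥ ≈ (-0.17157, -2.00000); max(|x|,|y|,|x±y|/√2) = 2.00000 > 1.2 ⇒ ∉ W
candidate 3: n = (1, 0, 0, -1) → π⊥ ≈ (+0.29289, -0.70711); max(|x|,|y|,|x±y|/√2) = 0.70711 ≤ 1.2 ⇒ ∈ W
candidate 4: n = (-2, 1, 0, -2) → π⊥ ≈ (-4.12132, -0.70711); max(|x|,|y|,|x±y|/√2) = 4.12132 > 1.2 ⇒ ∉ W
candidate 5: n = (-1, -1, -1, 0) → π⊥ ≈ (-0.29289, +0.29289); max(|x|,|y|,|x±y|/√2) = 0.41421 ≤ 1.2 ⇒ ∈ W
candidate 6: n = (-1, 2, -1, 3) → π⊥ ≈ (-0.29289, +4.53553); max(|x|,|y|,|x±y|/√2) = 4.53553 > 1.2 ⇒ ∉ W
candidate 7: n = (-3, -1, 1, 2) → π⊥ ≈ (-0.87868, -0.29289); max(|x|,|y|,|x±y|/√2) = 0.87868 ≤ 1.2 ⇒ ∈ W

1, 3, 5, 7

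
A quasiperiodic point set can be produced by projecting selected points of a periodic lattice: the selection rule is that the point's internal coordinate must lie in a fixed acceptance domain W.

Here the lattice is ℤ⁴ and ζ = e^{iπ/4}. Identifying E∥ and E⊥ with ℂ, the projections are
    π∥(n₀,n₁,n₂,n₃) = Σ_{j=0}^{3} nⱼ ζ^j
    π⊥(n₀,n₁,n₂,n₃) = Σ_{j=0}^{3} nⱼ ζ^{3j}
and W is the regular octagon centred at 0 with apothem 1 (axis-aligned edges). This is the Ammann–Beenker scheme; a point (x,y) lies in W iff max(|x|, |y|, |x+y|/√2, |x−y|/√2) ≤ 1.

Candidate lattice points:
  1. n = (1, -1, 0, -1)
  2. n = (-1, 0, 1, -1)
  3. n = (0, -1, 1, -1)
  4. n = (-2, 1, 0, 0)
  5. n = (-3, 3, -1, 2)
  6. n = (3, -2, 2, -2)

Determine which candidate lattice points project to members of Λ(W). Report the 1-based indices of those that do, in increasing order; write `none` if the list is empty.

π⊥(n) = n₀ + n₁ζ³ + n₂ζ⁶ + n₃ζ⁹ where ζ = e^{iπ/4}.
#1 (1, -1, 0, -1): internal (1.000000, -1.414214); octagon support 1.707107 vs apothem 1 → ∉ W
#2 (-1, 0, 1, -1): internal (-1.707107, -1.707107); octagon support 2.414214 vs apothem 1 → ∉ W
#3 (0, -1, 1, -1): internal (0.000000, -2.414214); octagon support 2.414214 vs apothem 1 → ∉ W
#4 (-2, 1, 0, 0): internal (-2.707107, 0.707107); octagon support 2.707107 vs apothem 1 → ∉ W
#5 (-3, 3, -1, 2): internal (-3.707107, 4.535534); octagon support 5.828427 vs apothem 1 → ∉ W
#6 (3, -2, 2, -2): internal (3.000000, -4.828427); octagon support 5.535534 vs apothem 1 → ∉ W

none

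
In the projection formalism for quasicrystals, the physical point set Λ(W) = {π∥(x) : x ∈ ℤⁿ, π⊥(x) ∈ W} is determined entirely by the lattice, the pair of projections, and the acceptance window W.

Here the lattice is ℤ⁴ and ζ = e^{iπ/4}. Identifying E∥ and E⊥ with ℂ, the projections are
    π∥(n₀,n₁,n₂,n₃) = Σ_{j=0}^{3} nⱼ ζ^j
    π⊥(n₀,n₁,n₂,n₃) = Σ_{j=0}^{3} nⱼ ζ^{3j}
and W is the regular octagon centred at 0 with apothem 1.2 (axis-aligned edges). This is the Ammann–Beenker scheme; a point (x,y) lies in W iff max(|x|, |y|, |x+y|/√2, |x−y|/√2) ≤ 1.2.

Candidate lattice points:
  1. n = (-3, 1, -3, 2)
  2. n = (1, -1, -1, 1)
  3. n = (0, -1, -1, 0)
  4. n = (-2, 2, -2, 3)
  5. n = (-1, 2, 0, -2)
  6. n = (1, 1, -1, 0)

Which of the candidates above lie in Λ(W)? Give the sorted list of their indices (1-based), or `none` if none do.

With ζ = e^{iπ/4} the internal vectors are ζ^0,ζ^3,ζ^6,ζ^9.
#1 (-3, 1, -3, 2): internal (-2.292893, 5.121320); octagon support 5.242641 vs apothem 1.2 → ∉ W
#2 (1, -1, -1, 1): internal (2.414214, 1.000000); octagon support 2.414214 vs apothem 1.2 → ∉ W
#3 (0, -1, -1, 0): internal (0.707107, 0.292893); octagon support 0.707107 vs apothem 1.2 → ∈ W
#4 (-2, 2, -2, 3): internal (-1.292893, 5.535534); octagon support 5.535534 vs apothem 1.2 → ∉ W
#5 (-1, 2, 0, -2): internal (-3.828427, 0.000000); octagon support 3.828427 vs apothem 1.2 → ∉ W
#6 (1, 1, -1, 0): internal (0.292893, 1.707107); octagon support 1.707107 vs apothem 1.2 → ∉ W

3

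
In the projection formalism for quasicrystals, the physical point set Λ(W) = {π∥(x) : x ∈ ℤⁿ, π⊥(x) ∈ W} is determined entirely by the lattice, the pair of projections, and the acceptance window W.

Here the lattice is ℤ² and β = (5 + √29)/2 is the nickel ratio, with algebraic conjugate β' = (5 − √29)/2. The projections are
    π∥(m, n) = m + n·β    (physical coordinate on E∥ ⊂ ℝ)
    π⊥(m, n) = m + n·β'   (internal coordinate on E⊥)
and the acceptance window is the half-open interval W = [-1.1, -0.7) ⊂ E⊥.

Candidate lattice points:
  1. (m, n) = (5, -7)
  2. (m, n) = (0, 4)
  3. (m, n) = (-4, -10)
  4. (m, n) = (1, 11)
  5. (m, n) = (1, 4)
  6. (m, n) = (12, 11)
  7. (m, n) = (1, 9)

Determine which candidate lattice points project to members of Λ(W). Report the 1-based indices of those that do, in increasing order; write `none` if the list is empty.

2, 7

Compute β' = (5−√29)/2 = -0.192582, so π⊥(m,n) = m -0.192582·n.
candidate 1: (m,n)=(5,-7) → π∥ = 5-7·β ≈ -31.348077, π⊥ = 5-7·β' ≈ 6.348077 ∉ [-1.1, -0.7) ⇒ out
candidate 2: (m,n)=(0,4) → π∥ = 0+4·β ≈ 20.770330, π⊥ = 0+4·β' ≈ -0.770330 ∈ [-1.1, -0.7) ⇒ IN Λ
candidate 3: (m,n)=(-4,-10) → π∥ = -4-10·β ≈ -55.925824, π⊥ = -4-10·β' ≈ -2.074176 ∉ [-1.1, -0.7) ⇒ out
candidate 4: (m,n)=(1,11) → π∥ = 1+11·β ≈ 58.118406, π⊥ = 1+11·β' ≈ -1.118406 ∉ [-1.1, -0.7) ⇒ out
candidate 5: (m,n)=(1,4) → π∥ = 1+4·β ≈ 21.770330, π⊥ = 1+4·β' ≈ 0.229670 ∉ [-1.1, -0.7) ⇒ out
candidate 6: (m,n)=(12,11) → π∥ = 12+11·β ≈ 69.118406, π⊥ = 12+11·β' ≈ 9.881594 ∉ [-1.1, -0.7) ⇒ out
candidate 7: (m,n)=(1,9) → π∥ = 1+9·β ≈ 47.733242, π⊥ = 1+9·β' ≈ -0.733242 ∈ [-1.1, -0.7) ⇒ IN Λ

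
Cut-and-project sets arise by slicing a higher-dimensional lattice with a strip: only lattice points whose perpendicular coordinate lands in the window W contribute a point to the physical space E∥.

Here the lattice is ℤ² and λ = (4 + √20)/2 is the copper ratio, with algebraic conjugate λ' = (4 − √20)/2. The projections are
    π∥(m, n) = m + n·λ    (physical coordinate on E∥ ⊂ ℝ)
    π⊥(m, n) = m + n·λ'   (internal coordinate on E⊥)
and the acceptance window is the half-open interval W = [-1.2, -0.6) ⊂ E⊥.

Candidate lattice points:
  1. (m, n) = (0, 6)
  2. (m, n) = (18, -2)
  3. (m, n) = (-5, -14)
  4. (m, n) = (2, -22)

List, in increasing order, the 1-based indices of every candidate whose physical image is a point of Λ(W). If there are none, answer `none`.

none

λ' = (4−√20)/2 ≈ -0.23607.
[1] lift (0,6): star map gives -1.41641; window check -1.2 ≤ -1.41641 < -0.6 is false → out
[2] lift (18,-2): star map gives 18.47214; window check -1.2 ≤ 18.47214 < -0.6 is false → out
[3] lift (-5,-14): star map gives -1.69505; window check -1.2 ≤ -1.69505 < -0.6 is false → out
[4] lift (2,-22): star map gives 7.19350; window check -1.2 ≤ 7.19350 < -0.6 is false → out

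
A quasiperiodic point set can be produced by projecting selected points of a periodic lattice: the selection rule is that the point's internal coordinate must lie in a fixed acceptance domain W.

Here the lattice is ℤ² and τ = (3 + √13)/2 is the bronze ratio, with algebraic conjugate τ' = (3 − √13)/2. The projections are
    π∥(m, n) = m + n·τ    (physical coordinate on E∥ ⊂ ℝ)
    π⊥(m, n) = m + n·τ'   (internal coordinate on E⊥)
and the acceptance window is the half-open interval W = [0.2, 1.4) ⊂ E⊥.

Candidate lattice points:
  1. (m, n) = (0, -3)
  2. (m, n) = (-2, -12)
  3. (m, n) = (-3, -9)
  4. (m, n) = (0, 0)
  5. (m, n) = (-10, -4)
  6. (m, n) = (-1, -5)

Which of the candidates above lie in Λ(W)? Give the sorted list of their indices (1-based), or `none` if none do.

1, 6

Compute τ' = (3−√13)/2 = -0.30278, so π⊥(m,n) = m -0.30278·n.
[1] lift (0,-3): star map gives 0.90833; window check 0.2 ≤ 0.90833 < 1.4 is true → IN Λ
[2] lift (-2,-12): star map gives 1.63331; window check 0.2 ≤ 1.63331 < 1.4 is false → out
[3] lift (-3,-9): star map gives -0.27502; window check 0.2 ≤ -0.27502 < 1.4 is false → out
[4] lift (0,0): star map gives 0.00000; window check 0.2 ≤ 0.00000 < 1.4 is false → out
[5] lift (-10,-4): star map gives -8.78890; window check 0.2 ≤ -8.78890 < 1.4 is false → out
[6] lift (-1,-5): star map gives 0.51388; window check 0.2 ≤ 0.51388 < 1.4 is true → IN Λ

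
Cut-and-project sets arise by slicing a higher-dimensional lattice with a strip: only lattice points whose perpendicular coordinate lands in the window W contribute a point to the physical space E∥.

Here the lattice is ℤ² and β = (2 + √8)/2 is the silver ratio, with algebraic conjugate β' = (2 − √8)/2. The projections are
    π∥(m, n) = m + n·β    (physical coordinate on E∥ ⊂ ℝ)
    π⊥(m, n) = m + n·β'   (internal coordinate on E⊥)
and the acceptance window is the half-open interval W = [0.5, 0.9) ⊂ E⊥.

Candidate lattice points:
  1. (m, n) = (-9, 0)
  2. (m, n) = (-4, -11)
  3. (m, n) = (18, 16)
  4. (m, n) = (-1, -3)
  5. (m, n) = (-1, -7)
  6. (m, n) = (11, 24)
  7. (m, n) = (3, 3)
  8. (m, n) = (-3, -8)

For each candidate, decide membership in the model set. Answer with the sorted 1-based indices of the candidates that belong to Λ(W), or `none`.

β' = (2−√8)/2 ≈ -0.4142.
[1] lift (-9,0): star map gives -9.0000; window check 0.5 ≤ -9.0000 < 0.9 is false → out
[2] lift (-4,-11): star map gives 0.5563; window check 0.5 ≤ 0.5563 < 0.9 is true → IN Λ
[3] lift (18,16): star map gives 11.3726; window check 0.5 ≤ 11.3726 < 0.9 is false → out
[4] lift (-1,-3): star map gives 0.2426; window check 0.5 ≤ 0.2426 < 0.9 is false → out
[5] lift (-1,-7): star map gives 1.8995; window check 0.5 ≤ 1.8995 < 0.9 is false → out
[6] lift (11,24): star map gives 1.0589; window check 0.5 ≤ 1.0589 < 0.9 is false → out
[7] lift (3,3): star map gives 1.7574; window check 0.5 ≤ 1.7574 < 0.9 is false → out
[8] lift (-3,-8): star map gives 0.3137; window check 0.5 ≤ 0.3137 < 0.9 is false → out

2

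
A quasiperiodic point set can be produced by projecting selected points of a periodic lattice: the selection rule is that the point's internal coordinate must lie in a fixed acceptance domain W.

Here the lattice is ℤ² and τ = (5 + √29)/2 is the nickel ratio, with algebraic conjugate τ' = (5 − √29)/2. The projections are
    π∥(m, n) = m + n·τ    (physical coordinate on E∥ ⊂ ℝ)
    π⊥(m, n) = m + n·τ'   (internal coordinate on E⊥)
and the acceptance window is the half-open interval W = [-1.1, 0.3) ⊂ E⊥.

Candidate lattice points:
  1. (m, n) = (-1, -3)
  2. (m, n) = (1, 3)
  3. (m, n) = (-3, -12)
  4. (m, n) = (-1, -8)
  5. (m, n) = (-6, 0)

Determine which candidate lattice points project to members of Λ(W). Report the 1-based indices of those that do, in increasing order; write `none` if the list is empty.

Compute τ' = (5−√29)/2 = -0.1926, so π⊥(m,n) = m -0.1926·n.
candidate 1: (m,n)=(-1,-3) → π∥ = -1-3·τ ≈ -16.5777, π⊥ = -1-3·τ' ≈ -0.4223 ∈ [-1.1, 0.3) ⇒ IN Λ
candidate 2: (m,n)=(1,3) → π∥ = 1+3·τ ≈ 16.5777, π⊥ = 1+3·τ' ≈ 0.4223 ∉ [-1.1, 0.3) ⇒ out
candidate 3: (m,n)=(-3,-12) → π∥ = -3-12·τ ≈ -65.3110, π⊥ = -3-12·τ' ≈ -0.6890 ∈ [-1.1, 0.3) ⇒ IN Λ
candidate 4: (m,n)=(-1,-8) → π∥ = -1-8·τ ≈ -42.5407, π⊥ = -1-8·τ' ≈ 0.5407 ∉ [-1.1, 0.3) ⇒ out
candidate 5: (m,n)=(-6,0) → π∥ = -6+0·τ ≈ -6.0000, π⊥ = -6+0·τ' ≈ -6.0000 ∉ [-1.1, 0.3) ⇒ out

1, 3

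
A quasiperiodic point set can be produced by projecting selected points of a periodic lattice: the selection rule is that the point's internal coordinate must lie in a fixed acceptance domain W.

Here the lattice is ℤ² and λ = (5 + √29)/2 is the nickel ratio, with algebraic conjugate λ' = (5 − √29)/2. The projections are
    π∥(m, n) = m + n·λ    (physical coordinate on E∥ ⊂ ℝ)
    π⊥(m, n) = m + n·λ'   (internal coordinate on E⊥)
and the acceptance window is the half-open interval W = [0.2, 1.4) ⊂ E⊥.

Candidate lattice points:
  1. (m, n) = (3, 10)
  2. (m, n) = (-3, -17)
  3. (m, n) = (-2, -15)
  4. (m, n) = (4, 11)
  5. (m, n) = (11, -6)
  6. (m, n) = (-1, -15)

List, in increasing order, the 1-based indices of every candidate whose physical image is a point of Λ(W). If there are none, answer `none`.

1, 2, 3

Numerically λ ≈ 5.1926 and λ' = −1/λ ≈ -0.1926.
[1] lift (3,10): star map gives 1.0742; window check 0.2 ≤ 1.0742 < 1.4 is true → IN Λ
[2] lift (-3,-17): star map gives 0.2739; window check 0.2 ≤ 0.2739 < 1.4 is true → IN Λ
[3] lift (-2,-15): star map gives 0.8887; window check 0.2 ≤ 0.8887 < 1.4 is true → IN Λ
[4] lift (4,11): star map gives 1.8816; window check 0.2 ≤ 1.8816 < 1.4 is false → out
[5] lift (11,-6): star map gives 12.1555; window check 0.2 ≤ 12.1555 < 1.4 is false → out
[6] lift (-1,-15): star map gives 1.8887; window check 0.2 ≤ 1.8887 < 1.4 is false → out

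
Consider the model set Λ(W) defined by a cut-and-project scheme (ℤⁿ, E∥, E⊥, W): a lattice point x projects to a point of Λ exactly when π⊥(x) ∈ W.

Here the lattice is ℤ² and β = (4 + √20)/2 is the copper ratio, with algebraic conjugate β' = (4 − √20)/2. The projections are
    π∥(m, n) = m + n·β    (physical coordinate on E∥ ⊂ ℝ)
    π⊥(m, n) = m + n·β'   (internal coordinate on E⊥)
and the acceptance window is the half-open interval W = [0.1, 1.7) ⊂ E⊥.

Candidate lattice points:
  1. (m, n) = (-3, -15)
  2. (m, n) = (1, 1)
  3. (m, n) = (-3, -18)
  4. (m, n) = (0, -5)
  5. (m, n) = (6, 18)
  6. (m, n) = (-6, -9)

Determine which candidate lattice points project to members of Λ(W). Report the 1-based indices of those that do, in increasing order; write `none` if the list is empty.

β' = (4−√20)/2 ≈ -0.23607.
[1] lift (-3,-15): star map gives 0.54102; window check 0.1 ≤ 0.54102 < 1.7 is true → IN Λ
[2] lift (1,1): star map gives 0.76393; window check 0.1 ≤ 0.76393 < 1.7 is true → IN Λ
[3] lift (-3,-18): star map gives 1.24922; window check 0.1 ≤ 1.24922 < 1.7 is true → IN Λ
[4] lift (0,-5): star map gives 1.18034; window check 0.1 ≤ 1.18034 < 1.7 is true → IN Λ
[5] lift (6,18): star map gives 1.75078; window check 0.1 ≤ 1.75078 < 1.7 is false → out
[6] lift (-6,-9): star map gives -3.87539; window check 0.1 ≤ -3.87539 < 1.7 is false → out

1, 2, 3, 4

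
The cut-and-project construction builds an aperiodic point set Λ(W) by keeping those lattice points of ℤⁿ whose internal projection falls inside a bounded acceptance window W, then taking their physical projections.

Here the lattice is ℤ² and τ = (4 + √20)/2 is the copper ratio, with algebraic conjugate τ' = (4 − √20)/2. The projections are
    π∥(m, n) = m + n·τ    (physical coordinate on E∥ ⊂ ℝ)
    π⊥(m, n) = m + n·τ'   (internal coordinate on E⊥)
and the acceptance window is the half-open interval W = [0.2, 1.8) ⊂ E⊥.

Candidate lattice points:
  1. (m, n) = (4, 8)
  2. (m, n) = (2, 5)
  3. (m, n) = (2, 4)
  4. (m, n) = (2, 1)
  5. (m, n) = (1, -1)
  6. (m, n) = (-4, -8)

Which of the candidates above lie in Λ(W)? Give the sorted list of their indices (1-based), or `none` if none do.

2, 3, 4, 5

Compute τ' = (4−√20)/2 = -0.23607, so π⊥(m,n) = m -0.23607·n.
[1] lift (4,8): star map gives 2.11146; window check 0.2 ≤ 2.11146 < 1.8 is false → out
[2] lift (2,5): star map gives 0.81966; window check 0.2 ≤ 0.81966 < 1.8 is true → IN Λ
[3] lift (2,4): star map gives 1.05573; window check 0.2 ≤ 1.05573 < 1.8 is true → IN Λ
[4] lift (2,1): star map gives 1.76393; window check 0.2 ≤ 1.76393 < 1.8 is true → IN Λ
[5] lift (1,-1): star map gives 1.23607; window check 0.2 ≤ 1.23607 < 1.8 is true → IN Λ
[6] lift (-4,-8): star map gives -2.11146; window check 0.2 ≤ -2.11146 < 1.8 is false → out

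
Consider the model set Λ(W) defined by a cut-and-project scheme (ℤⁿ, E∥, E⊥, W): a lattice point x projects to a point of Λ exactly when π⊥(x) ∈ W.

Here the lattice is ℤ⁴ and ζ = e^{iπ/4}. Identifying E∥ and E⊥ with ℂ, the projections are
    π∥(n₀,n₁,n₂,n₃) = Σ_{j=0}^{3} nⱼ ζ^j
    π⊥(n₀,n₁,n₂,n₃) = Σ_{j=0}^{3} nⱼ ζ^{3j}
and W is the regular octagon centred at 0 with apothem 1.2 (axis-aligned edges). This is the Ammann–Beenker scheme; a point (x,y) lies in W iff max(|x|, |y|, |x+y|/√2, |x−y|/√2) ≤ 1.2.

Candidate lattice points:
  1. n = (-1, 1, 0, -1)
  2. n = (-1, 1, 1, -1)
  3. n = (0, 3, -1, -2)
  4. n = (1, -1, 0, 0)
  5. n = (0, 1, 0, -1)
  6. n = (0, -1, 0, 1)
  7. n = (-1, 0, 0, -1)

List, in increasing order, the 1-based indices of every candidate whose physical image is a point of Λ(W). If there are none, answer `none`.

Internal map: ζ^{3j} for j=0..3 gives (1,0), (−√2/2,√2/2), (0,−1), (√2/2,√2/2).
#1 (-1, 1, 0, -1): internal (-2.414214, 0.000000); octagon support 2.414214 vs apothem 1.2 → ∉ W
#2 (-1, 1, 1, -1): internal (-2.414214, -1.000000); octagon support 2.414214 vs apothem 1.2 → ∉ W
#3 (0, 3, -1, -2): internal (-3.535534, 1.707107); octagon support 3.707107 vs apothem 1.2 → ∉ W
#4 (1, -1, 0, 0): internal (1.707107, -0.707107); octagon support 1.707107 vs apothem 1.2 → ∉ W
#5 (0, 1, 0, -1): internal (-1.414214, 0.000000); octagon support 1.414214 vs apothem 1.2 → ∉ W
#6 (0, -1, 0, 1): internal (1.414214, 0.000000); octagon support 1.414214 vs apothem 1.2 → ∉ W
#7 (-1, 0, 0, -1): internal (-1.707107, -0.707107); octagon support 1.707107 vs apothem 1.2 → ∉ W

none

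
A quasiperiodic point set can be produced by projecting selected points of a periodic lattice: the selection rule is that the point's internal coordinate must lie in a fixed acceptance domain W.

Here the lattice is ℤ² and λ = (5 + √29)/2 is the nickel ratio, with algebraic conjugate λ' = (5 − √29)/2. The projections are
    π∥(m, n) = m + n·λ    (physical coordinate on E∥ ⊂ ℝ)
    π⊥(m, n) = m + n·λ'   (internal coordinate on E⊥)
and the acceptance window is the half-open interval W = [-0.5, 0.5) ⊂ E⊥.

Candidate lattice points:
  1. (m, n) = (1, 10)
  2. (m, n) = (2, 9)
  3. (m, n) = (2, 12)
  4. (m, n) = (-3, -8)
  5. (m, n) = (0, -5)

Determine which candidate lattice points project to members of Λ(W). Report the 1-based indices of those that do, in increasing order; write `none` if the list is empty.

2, 3

Numerically λ ≈ 5.192582 and λ' = −1/λ ≈ -0.192582.
candidate 1: (m,n)=(1,10) → π∥ = 1+10·λ ≈ 52.925824, π⊥ = 1+10·λ' ≈ -0.925824 ∉ [-0.5, 0.5) ⇒ out
candidate 2: (m,n)=(2,9) → π∥ = 2+9·λ ≈ 48.733242, π⊥ = 2+9·λ' ≈ 0.266758 ∈ [-0.5, 0.5) ⇒ IN Λ
candidate 3: (m,n)=(2,12) → π∥ = 2+12·λ ≈ 64.310989, π⊥ = 2+12·λ' ≈ -0.310989 ∈ [-0.5, 0.5) ⇒ IN Λ
candidate 4: (m,n)=(-3,-8) → π∥ = -3-8·λ ≈ -44.540659, π⊥ = -3-8·λ' ≈ -1.459341 ∉ [-0.5, 0.5) ⇒ out
candidate 5: (m,n)=(0,-5) → π∥ = 0-5·λ ≈ -25.962912, π⊥ = 0-5·λ' ≈ 0.962912 ∉ [-0.5, 0.5) ⇒ out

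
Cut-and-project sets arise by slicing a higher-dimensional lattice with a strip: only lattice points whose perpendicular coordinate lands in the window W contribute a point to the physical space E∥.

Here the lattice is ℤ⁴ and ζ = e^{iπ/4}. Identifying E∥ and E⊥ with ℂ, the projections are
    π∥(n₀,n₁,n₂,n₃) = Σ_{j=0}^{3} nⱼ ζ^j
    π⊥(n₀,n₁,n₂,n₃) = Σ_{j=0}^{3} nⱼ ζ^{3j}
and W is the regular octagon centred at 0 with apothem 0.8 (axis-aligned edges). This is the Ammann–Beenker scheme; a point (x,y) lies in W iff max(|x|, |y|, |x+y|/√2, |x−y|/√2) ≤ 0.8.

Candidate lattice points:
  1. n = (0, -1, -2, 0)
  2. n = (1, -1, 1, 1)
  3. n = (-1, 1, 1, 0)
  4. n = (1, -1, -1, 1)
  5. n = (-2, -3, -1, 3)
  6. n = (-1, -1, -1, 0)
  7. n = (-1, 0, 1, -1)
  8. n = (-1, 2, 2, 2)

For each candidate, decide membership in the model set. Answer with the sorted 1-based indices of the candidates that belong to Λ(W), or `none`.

6

With ζ = e^{iπ/4} the internal vectors are ζ^0,ζ^3,ζ^6,ζ^9.
#1 (0, -1, -2, 0): internal (0.7071, 1.2929); octagon support 1.4142 vs apothem 0.8 → ∉ W
#2 (1, -1, 1, 1): internal (2.4142, -1.0000); octagon support 2.4142 vs apothem 0.8 → ∉ W
#3 (-1, 1, 1, 0): internal (-1.7071, -0.2929); octagon support 1.7071 vs apothem 0.8 → ∉ W
#4 (1, -1, -1, 1): internal (2.4142, 1.0000); octagon support 2.4142 vs apothem 0.8 → ∉ W
#5 (-2, -3, -1, 3): internal (2.2426, 1.0000); octagon support 2.2929 vs apothem 0.8 → ∉ W
#6 (-1, -1, -1, 0): internal (-0.2929, 0.2929); octagon support 0.4142 vs apothem 0.8 → ∈ W
#7 (-1, 0, 1, -1): internal (-1.7071, -1.7071); octagon support 2.4142 vs apothem 0.8 → ∉ W
#8 (-1, 2, 2, 2): internal (-1.0000, 0.8284); octagon support 1.2929 vs apothem 0.8 → ∉ W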